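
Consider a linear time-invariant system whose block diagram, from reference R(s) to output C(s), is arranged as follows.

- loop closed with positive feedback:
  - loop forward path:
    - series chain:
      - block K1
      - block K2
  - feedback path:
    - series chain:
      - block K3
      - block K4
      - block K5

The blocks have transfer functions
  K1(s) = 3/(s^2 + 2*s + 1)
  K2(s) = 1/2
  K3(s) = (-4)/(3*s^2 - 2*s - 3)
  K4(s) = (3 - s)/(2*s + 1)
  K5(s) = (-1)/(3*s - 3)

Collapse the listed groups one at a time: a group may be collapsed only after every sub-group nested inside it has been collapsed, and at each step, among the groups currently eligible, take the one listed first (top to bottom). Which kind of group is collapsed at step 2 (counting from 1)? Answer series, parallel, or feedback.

1. combine K1, K2 in series
2. combine K3, K4, K5 in series
3. apply the feedback formula to (K1*K2), (K3*K4*K5)
The group at step 2 is a series group.

Therefore the answer is series.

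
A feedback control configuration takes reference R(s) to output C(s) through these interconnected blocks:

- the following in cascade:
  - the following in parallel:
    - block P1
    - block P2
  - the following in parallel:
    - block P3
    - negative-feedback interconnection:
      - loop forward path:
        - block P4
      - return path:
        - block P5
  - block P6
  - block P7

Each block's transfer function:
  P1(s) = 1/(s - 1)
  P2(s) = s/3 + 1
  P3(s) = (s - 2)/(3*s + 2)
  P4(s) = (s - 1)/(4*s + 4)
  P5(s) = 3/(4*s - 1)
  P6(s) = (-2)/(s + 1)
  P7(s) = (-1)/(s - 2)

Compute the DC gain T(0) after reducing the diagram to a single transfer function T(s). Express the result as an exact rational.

Reducing step by step:

Step 1. combine P1, P2 in parallel -> (s^2 + 2*s)/(3*s - 3)
Step 2. apply the feedback formula to P4, P5 -> (4*s^2 - 5*s + 1)/(16*s^2 + 15*s - 7)
Step 3. sum the parallel branches P3, [P4/(1+P4*P5)] -> (28*s^3 - 24*s^2 - 44*s + 16)/(48*s^3 + 77*s^2 + 9*s - 14)
Step 4. combine (P1+P2), (P3+[P4/(1+P4*P5)]), P6, P7 in series -> (56*s^5 + 64*s^4 - 184*s^3 - 144*s^2 + 64*s)/(144*s^6 - 57*s^5 - 579*s^4 - 39*s^3 + 519*s^2 + 96*s - 84)
The step-4 result is T(s). Setting s = 0: T(0) = 0/(-84) = 0.

Answer: 0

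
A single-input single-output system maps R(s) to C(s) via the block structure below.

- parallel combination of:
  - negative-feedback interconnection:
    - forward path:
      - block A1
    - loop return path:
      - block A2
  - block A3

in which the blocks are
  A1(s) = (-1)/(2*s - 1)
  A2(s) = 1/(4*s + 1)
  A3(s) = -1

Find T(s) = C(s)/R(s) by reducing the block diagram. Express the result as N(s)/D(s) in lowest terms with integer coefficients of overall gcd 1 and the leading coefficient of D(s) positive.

Reducing step by step:

Step 1: close the feedback loop around A1, A2 -> (-4*s - 1)/(8*s^2 - 2*s - 2)
Step 2: parallel reduction of [A1/(1+A1*A2)], A3, which is the overall transfer function T(s) = C(s)/R(s) in lowest terms

Answer: (-8*s^2 - 2*s + 1)/(8*s^2 - 2*s - 2)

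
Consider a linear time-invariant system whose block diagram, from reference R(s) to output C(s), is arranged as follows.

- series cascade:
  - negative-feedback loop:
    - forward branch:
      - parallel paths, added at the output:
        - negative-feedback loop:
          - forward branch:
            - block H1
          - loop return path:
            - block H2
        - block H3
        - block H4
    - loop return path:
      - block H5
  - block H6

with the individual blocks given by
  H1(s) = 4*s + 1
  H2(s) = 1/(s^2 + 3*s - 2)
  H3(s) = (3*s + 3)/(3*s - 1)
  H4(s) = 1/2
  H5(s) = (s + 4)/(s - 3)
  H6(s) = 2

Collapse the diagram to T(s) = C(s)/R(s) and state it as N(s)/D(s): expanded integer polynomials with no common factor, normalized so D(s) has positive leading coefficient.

Reducing step by step:

1. reduce the feedback loop with forward H1 and return H2 = (4*s^3 + 13*s^2 - 5*s - 2)/(s^2 + 7*s - 1)
2. parallel reduction of [H1/(1+H1*H2)], H3, H4 = (24*s^4 + 79*s^3 + 12*s^2 + 24*s - 1)/(6*s^3 + 40*s^2 - 20*s + 2)
3. reduce the feedback loop with forward ([H1/(1+H1*H2)]+H3+H4) and return H5 = (24*s^5 + 7*s^4 - 225*s^3 - 12*s^2 - 73*s + 3)/(24*s^5 + 181*s^4 + 350*s^3 - 68*s^2 + 157*s - 10)
4. reduce the series chain [([H1/(1+H1*H2)]+H3+H4)/(1+([H1/(1+H1*H2)]+H3+H4)*H5)], H6; the result is T(s) itself (integer coefficients, no common factor, positive leading denominator coefficient)

Answer: (48*s^5 + 14*s^4 - 450*s^3 - 24*s^2 - 146*s + 6)/(24*s^5 + 181*s^4 + 350*s^3 - 68*s^2 + 157*s - 10)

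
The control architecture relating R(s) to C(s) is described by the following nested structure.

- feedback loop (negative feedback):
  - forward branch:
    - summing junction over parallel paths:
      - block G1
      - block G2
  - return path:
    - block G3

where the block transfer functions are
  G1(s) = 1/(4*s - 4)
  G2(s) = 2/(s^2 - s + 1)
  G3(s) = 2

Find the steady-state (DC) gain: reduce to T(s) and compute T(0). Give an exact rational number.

Reducing step by step:

[1] combine G1, G2 in parallel; result (s^2 + 7*s - 7)/(4*s^3 - 8*s^2 + 8*s - 4)
[2] reduce the feedback loop with forward (G1+G2) and return G3; result (s^2 + 7*s - 7)/(4*s^3 - 6*s^2 + 22*s - 18)
The step-2 result is T(s). Setting s = 0: T(0) = -7/(-18) = 7/18.

Answer: 7/18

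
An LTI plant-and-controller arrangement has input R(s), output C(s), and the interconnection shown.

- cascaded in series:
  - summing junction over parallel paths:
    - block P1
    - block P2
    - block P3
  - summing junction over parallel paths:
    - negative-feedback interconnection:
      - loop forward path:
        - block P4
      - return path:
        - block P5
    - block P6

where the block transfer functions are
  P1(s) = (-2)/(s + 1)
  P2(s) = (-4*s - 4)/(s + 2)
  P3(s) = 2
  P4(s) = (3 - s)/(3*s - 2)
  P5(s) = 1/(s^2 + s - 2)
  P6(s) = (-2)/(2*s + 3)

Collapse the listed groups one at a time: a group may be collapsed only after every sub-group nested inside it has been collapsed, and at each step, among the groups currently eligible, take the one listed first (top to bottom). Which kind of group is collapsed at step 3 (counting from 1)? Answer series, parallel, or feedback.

Answer: parallel

Working:
(1) combine P1, P2, P3 in parallel
(2) feedback reduction of P4, P5
(3) add [P4/(1+P4*P5)], P6 (parallel)
(4) multiply (P1+P2+P3), ([P4/(1+P4*P5)]+P6) (series)
Step 3 collapses a parallel group.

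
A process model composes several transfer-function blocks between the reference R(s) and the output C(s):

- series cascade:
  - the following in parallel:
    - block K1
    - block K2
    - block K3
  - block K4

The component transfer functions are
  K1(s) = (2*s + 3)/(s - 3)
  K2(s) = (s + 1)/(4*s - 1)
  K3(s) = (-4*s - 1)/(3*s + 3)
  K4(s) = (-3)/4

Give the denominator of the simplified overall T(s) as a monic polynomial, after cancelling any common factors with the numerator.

First reduce the diagram to T(s).

[1] sum the parallel branches K1, K2, K3, giving (11*s^3 + 99*s^2 + 7*s - 21)/(12*s^3 - 27*s^2 - 30*s + 9)
[2] series reduction of (K1+K2+K3), K4, giving (-11*s^3 - 99*s^2 - 7*s + 21)/(16*s^3 - 36*s^2 - 40*s + 12)
T(s) is the step-2 result (common factors already cancelled). Leading coefficient of the denominator: 16. Divide through by 16 for the monic polynomial.

Answer: s^3 - 9*s^2/4 - 5*s/2 + 3/4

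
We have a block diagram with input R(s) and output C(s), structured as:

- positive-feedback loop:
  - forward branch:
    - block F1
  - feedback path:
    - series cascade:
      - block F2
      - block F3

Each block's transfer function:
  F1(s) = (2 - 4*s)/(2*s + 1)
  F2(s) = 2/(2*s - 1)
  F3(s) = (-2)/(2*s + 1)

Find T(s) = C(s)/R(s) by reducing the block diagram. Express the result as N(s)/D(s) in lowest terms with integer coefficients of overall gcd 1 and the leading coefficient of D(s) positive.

Step 1: cascade F2, F3 -> (-4)/(4*s^2 - 1)
Step 2: close the feedback loop around F1, (F2*F3); the result is T(s) itself (integer coefficients, no common factor, positive leading denominator coefficient)

Therefore the answer is (2 - 8*s^2)/(4*s^2 + 4*s - 7).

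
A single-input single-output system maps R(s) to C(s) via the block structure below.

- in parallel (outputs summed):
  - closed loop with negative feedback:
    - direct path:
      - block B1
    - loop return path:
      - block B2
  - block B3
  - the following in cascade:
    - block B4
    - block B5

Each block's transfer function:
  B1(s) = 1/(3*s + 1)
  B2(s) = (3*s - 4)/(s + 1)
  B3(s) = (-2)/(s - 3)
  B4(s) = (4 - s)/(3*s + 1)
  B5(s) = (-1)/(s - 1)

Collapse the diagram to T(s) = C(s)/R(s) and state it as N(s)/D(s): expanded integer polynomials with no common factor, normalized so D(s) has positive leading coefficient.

1. collapse the loop (B1 forward, B2 return) -> (s + 1)/(3*s^2 + 7*s - 3)
2. cascade B4, B5 -> (s - 4)/(3*s^2 - 2*s - 1)
3. parallel reduction of [B1/(1+B1*B2)], B3, (B4*B5), giving the overall T(s)

Hence the answer: (-12*s^4 - 52*s^3 + 30*s^2 + 115*s - 39)/(9*s^5 - 12*s^4 - 71*s^3 + 77*s^2 + 6*s - 9)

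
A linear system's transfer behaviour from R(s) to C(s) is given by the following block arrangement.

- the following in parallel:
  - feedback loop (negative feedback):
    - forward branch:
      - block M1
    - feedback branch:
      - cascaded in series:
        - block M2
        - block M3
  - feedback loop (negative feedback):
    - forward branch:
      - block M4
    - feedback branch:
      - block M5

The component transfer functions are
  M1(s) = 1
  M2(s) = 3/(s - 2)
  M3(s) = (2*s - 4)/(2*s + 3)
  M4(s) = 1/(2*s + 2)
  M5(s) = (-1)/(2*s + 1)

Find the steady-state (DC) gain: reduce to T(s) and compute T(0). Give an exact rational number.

[1] multiply M2, M3 (series) gives 6/(2*s + 3)
[2] feedback reduction of M1, (M2*M3) gives (2*s + 3)/(2*s + 9)
[3] reduce the feedback loop with forward M4 and return M5 gives (2*s + 1)/(4*s^2 + 6*s + 1)
[4] combine [M1/(1+M1*(M2*M3))], [M4/(1+M4*M5)] in parallel gives (8*s^3 + 28*s^2 + 40*s + 12)/(8*s^3 + 48*s^2 + 56*s + 9)
That last expression is T(s); at s = 0 only the constant terms survive, so T(0) = 12/9 = 4/3.

Therefore the answer is 4/3.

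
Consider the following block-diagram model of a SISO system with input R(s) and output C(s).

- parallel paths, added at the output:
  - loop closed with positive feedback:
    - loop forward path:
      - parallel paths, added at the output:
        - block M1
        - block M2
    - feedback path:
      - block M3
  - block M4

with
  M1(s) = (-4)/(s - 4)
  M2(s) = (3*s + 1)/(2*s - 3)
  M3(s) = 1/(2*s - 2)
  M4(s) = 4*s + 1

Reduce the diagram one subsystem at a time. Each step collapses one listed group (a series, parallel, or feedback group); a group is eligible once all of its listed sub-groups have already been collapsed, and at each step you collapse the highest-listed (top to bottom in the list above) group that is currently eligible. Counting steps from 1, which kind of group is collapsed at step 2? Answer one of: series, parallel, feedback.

Reducing step by step:

1. reduce the parallel group M1, M2
2. close the feedback loop around (M1+M2), M3
3. reduce the parallel group [(M1+M2)/(1-(M1+M2)*M3)], M4
Step 2 collapses a feedback group.

Answer: feedback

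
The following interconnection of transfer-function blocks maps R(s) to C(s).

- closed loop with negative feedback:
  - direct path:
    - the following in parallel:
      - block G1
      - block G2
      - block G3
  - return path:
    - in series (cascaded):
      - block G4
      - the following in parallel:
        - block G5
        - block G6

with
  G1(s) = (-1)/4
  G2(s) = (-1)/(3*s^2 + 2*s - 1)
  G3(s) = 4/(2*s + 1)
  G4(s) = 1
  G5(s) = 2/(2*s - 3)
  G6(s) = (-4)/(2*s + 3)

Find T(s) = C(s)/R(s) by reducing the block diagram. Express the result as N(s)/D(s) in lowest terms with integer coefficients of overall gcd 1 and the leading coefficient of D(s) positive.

Answer: (-24*s^5 + 164*s^4 + 150*s^3 - 445*s^2 - 216*s + 171)/(96*s^5 + 136*s^4 - 488*s^3 + 374*s^2 + 508*s - 306)

Working:
Step 1: add G1, G2, G3 (parallel) -> (-6*s^3 + 41*s^2 + 24*s - 19)/(24*s^3 + 28*s^2 - 4)
Step 2: combine G5, G6 in parallel -> (18 - 4*s)/(4*s^2 - 9)
Step 3: combine G4, (G5+G6) in series -> (18 - 4*s)/(4*s^2 - 9)
Step 4: reduce the feedback loop with forward (G1+G2+G3) and return (G4*(G5+G6)) - this is the overall T(s), already in the required normalized form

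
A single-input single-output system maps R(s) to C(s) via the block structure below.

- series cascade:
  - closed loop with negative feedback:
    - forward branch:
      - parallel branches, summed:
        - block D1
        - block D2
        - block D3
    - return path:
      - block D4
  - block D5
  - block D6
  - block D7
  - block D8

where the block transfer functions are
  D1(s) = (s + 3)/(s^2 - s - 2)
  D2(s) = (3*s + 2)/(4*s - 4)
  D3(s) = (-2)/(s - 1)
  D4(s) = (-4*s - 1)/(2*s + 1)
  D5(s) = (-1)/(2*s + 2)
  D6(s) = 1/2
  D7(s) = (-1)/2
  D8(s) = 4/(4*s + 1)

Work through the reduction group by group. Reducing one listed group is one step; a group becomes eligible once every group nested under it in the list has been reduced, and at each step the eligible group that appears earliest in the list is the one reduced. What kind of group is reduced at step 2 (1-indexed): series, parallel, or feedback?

[1] reduce the parallel group D1, D2, D3
[2] collapse the loop ((D1+D2+D3) forward, D4 return)
[3] combine [(D1+D2+D3)/(1+(D1+D2+D3)*D4)], D5, D6, D7, D8 in series
So the answer for step 2 is feedback.

Answer: feedback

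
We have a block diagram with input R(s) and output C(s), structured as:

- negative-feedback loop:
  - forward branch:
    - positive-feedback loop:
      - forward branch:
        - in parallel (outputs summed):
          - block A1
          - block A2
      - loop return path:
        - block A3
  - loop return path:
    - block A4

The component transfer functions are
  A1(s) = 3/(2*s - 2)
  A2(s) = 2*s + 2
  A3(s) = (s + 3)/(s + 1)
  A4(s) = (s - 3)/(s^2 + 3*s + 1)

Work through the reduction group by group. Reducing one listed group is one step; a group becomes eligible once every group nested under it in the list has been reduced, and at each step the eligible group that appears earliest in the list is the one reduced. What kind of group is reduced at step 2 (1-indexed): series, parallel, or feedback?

Step 1: parallel reduction of A1, A2
Step 2: apply the feedback formula to (A1+A2), A3
Step 3: feedback reduction of [(A1+A2)/(1-(A1+A2)*A3)], A4
Step 2 collapses a feedback group.

Final answer: feedback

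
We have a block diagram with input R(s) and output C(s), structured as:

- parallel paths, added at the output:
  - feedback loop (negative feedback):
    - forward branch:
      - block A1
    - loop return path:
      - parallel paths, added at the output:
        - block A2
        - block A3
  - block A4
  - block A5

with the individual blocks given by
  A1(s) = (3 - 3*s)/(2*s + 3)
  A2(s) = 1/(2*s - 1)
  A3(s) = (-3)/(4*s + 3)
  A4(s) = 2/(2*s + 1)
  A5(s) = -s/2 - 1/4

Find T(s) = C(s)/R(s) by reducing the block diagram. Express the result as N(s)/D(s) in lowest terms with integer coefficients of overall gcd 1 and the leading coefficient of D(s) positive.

Step 1 - sum the parallel branches A2, A3: (6 - 2*s)/(8*s^2 + 2*s - 3)
Step 2 - apply the feedback formula to A1, (A2+A3): (-24*s^3 + 18*s^2 + 15*s - 9)/(16*s^3 + 34*s^2 - 24*s + 9)
Step 3 - sum the parallel branches [A1/(1+A1*(A2+A3))], A4, A5, giving the overall T(s)

Therefore the answer is (-64*s^5 - 392*s^4 + 120*s^3 + 490*s^2 - 216*s + 27)/(128*s^4 + 336*s^3 - 56*s^2 - 24*s + 36).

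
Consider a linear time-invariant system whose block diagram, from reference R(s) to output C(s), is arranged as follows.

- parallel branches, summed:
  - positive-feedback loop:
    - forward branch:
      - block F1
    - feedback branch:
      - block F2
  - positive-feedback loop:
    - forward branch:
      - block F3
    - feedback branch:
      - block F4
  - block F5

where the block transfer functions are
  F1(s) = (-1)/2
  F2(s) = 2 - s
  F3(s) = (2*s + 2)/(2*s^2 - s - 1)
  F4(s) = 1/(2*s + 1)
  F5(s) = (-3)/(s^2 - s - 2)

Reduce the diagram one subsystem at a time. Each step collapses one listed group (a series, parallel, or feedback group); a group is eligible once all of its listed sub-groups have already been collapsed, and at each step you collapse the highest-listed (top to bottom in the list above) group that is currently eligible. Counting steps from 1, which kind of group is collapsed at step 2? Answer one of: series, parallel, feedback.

(1) collapse the loop (F1 forward, F2 return)
(2) close the feedback loop around F3, F4
(3) combine [F1/(1-F1*F2)], [F3/(1-F3*F4)], F5 in parallel
At step 2 the group reduced is feedback.

Answer: feedback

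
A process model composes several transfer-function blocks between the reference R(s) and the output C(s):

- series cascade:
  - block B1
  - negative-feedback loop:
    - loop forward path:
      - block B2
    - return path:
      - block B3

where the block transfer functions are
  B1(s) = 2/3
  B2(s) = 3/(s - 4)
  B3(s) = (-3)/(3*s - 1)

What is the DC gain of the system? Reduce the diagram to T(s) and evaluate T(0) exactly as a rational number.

Step 1. close the feedback loop around B2, B3 = (9*s - 3)/(3*s^2 - 13*s - 5)
Step 2. reduce the series chain B1, [B2/(1+B2*B3)] = (6*s - 2)/(3*s^2 - 13*s - 5)
That last expression is T(s); at s = 0 only the constant terms survive, so T(0) = -2/(-5) = 2/5.

Hence the answer: 2/5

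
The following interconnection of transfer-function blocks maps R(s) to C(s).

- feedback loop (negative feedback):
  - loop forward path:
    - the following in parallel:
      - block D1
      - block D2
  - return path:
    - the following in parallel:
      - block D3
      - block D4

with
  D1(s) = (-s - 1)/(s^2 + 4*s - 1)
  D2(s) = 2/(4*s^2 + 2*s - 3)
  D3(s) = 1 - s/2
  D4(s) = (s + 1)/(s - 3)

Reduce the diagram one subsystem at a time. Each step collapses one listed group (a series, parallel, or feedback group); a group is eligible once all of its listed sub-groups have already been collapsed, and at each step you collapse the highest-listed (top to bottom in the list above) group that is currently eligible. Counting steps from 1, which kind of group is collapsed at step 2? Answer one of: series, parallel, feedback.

[1] add D1, D2 (parallel)
[2] parallel reduction of D3, D4
[3] feedback reduction of (D1+D2), (D3+D4)
The group at step 2 is a parallel group.

Hence the answer: parallel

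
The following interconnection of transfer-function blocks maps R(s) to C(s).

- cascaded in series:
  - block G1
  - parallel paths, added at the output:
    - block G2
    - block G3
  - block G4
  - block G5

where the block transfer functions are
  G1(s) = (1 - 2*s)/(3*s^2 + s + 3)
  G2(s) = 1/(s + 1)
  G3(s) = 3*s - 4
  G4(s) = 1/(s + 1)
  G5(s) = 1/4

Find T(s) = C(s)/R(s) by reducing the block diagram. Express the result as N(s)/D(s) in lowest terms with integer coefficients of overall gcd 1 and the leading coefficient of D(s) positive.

Step 1. sum the parallel branches G2, G3; result (3*s^2 - s - 3)/(s + 1)
Step 2. series reduction of G1, (G2+G3), G4, G5: this yields T(s), and no further normalization is needed

Therefore the answer is (-6*s^3 + 5*s^2 + 5*s - 3)/(12*s^4 + 28*s^3 + 32*s^2 + 28*s + 12).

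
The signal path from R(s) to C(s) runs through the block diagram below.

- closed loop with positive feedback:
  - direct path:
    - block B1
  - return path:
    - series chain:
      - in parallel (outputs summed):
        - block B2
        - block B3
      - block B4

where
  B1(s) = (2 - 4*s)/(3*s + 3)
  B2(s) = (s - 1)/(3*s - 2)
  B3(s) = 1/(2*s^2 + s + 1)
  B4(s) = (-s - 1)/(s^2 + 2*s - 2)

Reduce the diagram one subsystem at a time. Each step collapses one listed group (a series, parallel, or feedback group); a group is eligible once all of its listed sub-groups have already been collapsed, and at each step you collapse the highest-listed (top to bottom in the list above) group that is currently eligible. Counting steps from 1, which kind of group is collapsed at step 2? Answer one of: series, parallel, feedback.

[1] parallel reduction of B2, B3
[2] multiply (B2+B3), B4 (series)
[3] close the feedback loop around B1, ((B2+B3)*B4)
The group at step 2 is a series group.

Hence the answer: series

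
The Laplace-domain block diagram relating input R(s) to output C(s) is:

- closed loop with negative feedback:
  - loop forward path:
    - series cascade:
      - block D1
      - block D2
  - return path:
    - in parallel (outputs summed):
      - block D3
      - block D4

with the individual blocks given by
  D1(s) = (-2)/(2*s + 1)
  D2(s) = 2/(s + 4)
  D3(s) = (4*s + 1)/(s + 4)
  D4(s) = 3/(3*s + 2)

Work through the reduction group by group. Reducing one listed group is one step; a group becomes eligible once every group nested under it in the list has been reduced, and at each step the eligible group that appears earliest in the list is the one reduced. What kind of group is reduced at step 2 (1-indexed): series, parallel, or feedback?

Step 1 - cascade D1, D2
Step 2 - combine D3, D4 in parallel
Step 3 - reduce the feedback loop with forward (D1*D2) and return (D3+D4)
Step 2: parallel.

Therefore the answer is parallel.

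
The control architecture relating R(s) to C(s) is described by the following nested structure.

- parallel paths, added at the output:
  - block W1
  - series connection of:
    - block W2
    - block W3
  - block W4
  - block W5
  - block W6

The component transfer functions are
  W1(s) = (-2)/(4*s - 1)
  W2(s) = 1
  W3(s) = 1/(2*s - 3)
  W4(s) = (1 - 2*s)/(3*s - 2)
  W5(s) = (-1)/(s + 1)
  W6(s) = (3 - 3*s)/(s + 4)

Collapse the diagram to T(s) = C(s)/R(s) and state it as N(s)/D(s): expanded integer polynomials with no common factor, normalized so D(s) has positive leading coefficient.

[1] combine W2, W3 in series -> 1/(2*s - 3)
[2] add W1, (W2*W3), W4, W5, W6 (parallel) - this is the overall T(s), already in the required normalized form

Hence the answer: (-88*s^5 + 106*s^4 + 34*s^3 + 151*s^2 - 86*s - 22)/(24*s^5 + 62*s^4 - 157*s^3 - 53*s^2 + 118*s - 24)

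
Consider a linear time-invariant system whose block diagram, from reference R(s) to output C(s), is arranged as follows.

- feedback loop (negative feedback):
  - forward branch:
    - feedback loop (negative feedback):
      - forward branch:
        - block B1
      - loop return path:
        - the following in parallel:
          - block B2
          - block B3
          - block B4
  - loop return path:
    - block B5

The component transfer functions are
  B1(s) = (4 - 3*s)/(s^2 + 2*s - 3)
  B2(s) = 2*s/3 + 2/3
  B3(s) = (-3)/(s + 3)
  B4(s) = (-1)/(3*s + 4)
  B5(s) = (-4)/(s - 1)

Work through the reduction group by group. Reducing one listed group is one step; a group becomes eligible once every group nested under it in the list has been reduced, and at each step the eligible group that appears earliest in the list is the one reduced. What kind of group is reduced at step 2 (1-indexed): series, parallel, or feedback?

Step 1. reduce the parallel group B2, B3, B4
Step 2. close the feedback loop around B1, (B2+B3+B4)
Step 3. reduce the feedback loop with forward [B1/(1+B1*(B2+B3+B4))] and return B5
So the answer for step 2 is feedback.

Final answer: feedback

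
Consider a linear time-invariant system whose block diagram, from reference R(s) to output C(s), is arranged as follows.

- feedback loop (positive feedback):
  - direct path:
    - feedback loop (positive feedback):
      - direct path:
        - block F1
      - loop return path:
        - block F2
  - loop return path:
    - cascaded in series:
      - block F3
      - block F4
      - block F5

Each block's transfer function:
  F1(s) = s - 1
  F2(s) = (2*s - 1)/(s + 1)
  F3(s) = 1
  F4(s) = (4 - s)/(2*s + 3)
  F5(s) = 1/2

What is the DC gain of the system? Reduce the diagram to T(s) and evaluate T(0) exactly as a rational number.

Step 1: close the feedback loop around F1, F2 = (1 - s^2)/(2*s^2 - 4*s)
Step 2: combine F3, F4, F5 in series = (4 - s)/(4*s + 6)
Step 3: feedback reduction of [F1/(1-F1*F2)], (F3*F4*F5) = (-4*s^3 - 6*s^2 + 4*s + 6)/(7*s^3 - 23*s - 4)
Evaluating the step-3 result (the overall T(s)) at s = 0 gives T(0) = 6/(-4) = -3/2.

Final answer: -3/2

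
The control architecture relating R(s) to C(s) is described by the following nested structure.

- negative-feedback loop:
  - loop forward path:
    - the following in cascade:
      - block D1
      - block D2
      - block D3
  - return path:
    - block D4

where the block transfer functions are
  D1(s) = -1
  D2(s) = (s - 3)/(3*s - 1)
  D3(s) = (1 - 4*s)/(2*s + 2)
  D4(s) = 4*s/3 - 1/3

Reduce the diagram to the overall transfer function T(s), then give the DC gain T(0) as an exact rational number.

1. series reduction of D1, D2, D3 = (4*s^2 - 13*s + 3)/(6*s^2 + 4*s - 2)
2. reduce the feedback loop with forward (D1*D2*D3) and return D4 = (12*s^2 - 39*s + 9)/(16*s^3 - 38*s^2 + 37*s - 9)
The step-2 result is T(s). Setting s = 0: T(0) = 9/(-9) = -1.

Answer: -1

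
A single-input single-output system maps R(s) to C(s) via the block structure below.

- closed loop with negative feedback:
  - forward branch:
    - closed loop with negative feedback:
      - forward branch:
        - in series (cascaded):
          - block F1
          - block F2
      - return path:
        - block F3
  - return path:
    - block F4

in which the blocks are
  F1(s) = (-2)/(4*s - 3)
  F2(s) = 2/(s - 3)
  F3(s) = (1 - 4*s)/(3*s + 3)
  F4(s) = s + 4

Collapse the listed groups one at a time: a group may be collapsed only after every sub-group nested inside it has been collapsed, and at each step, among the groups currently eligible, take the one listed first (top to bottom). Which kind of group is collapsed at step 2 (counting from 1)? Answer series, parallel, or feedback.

Step 1: series reduction of F1, F2
Step 2: apply the feedback formula to (F1*F2), F3
Step 3: collapse the loop ([(F1*F2)/(1+(F1*F2)*F3)] forward, F4 return)
The group at step 2 is a feedback group.

Therefore the answer is feedback.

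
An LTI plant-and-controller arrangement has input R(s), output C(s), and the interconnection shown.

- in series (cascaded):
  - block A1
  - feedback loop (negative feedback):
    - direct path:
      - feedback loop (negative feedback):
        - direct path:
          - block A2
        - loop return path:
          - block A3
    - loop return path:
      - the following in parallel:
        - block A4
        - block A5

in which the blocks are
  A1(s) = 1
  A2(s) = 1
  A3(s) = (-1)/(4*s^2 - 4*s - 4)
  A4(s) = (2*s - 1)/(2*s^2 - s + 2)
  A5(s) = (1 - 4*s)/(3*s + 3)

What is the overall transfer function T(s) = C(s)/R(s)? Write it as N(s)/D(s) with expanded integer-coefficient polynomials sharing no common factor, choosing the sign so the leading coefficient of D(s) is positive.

Step 1 - close the feedback loop around A2, A3 = (4*s^2 - 4*s - 4)/(4*s^2 - 4*s - 5)
Step 2 - combine A4, A5 in parallel = (-8*s^3 + 12*s^2 - 6*s - 1)/(6*s^3 + 3*s^2 + 3*s + 6)
Step 3 - reduce the feedback loop with forward [A2/(1+A2*A3)] and return (A4+A5) = (-24*s^5 + 12*s^4 + 24*s^3 + 36*s + 24)/(8*s^5 - 68*s^4 + 70*s^3 + 31*s^2 + 11*s + 26)
Step 4 - reduce the series chain A1, [[A2/(1+A2*A3)]/(1+[A2/(1+A2*A3)]*(A4+A5))] - this is the overall T(s), already in the required normalized form

Therefore the answer is (-24*s^5 + 12*s^4 + 24*s^3 + 36*s + 24)/(8*s^5 - 68*s^4 + 70*s^3 + 31*s^2 + 11*s + 26).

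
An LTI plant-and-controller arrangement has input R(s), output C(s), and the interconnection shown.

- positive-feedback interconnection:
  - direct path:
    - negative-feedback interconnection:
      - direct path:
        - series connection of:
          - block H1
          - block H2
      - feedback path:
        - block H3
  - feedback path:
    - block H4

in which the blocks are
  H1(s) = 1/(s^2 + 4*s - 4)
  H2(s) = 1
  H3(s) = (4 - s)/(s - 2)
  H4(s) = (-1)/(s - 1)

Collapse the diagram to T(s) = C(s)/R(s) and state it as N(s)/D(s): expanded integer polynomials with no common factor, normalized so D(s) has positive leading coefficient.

1. series reduction of H1, H2, giving 1/(s^2 + 4*s - 4)
2. feedback reduction of (H1*H2), H3, giving (s - 2)/(s^3 + 2*s^2 - 13*s + 12)
3. close the feedback loop around [(H1*H2)/(1+(H1*H2)*H3)], H4: this yields T(s), and no further normalization is needed

Hence the answer: (s^2 - 3*s + 2)/(s^4 + s^3 - 15*s^2 + 26*s - 14)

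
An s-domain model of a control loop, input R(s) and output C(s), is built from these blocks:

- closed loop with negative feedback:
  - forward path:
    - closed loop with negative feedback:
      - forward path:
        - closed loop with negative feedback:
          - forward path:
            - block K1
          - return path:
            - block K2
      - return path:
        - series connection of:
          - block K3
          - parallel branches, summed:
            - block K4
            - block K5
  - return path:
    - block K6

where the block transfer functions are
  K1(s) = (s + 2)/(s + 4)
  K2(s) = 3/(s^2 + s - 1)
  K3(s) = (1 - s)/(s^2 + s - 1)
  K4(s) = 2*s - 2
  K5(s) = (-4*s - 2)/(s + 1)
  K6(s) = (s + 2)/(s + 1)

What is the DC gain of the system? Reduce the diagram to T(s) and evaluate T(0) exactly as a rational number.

(1) apply the feedback formula to K1, K2 = (s^3 + 3*s^2 + s - 2)/(s^3 + 5*s^2 + 6*s + 2)
(2) add K4, K5 (parallel) = (2*s^2 - 4*s - 4)/(s + 1)
(3) series reduction of K3, (K4+K5) = (-2*s^3 + 6*s^2 - 4)/(s^3 + 2*s^2 - 1)
(4) reduce the feedback loop with forward [K1/(1+K1*K2)] and return (K3*(K4+K5)) = (-s^4 - 4*s^3 - 4*s^2 + s + 2)/(s^4 - 8*s^3 - 23*s^2 - 4*s + 6)
(5) close the feedback loop around [[K1/(1+K1*K2)]/(1+[K1/(1+K1*K2)]*(K3*(K4+K5)))], K6 = (s^4 + 4*s^3 + 4*s^2 - s - 2)/(13*s^3 + 30*s^2 + 4*s - 10)
DC gain: substitute s = 0 into T(s) from step 5: T(0) = -2/(-10) = 1/5.

Final answer: 1/5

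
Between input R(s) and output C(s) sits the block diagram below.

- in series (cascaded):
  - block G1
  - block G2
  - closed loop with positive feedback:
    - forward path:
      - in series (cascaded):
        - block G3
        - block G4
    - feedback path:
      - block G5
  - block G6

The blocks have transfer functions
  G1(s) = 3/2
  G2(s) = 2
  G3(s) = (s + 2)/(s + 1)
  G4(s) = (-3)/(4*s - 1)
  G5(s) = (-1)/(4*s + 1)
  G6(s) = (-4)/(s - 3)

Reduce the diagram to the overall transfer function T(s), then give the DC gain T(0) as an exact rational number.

The answer is 24/7.

Reasoning:
Step 1: multiply G3, G4 (series): (-3*s - 6)/(4*s^2 + 3*s - 1)
Step 2: apply the feedback formula to (G3*G4), G5: (-12*s^2 - 27*s - 6)/(16*s^3 + 16*s^2 - 4*s - 7)
Step 3: reduce the series chain G1, G2, [(G3*G4)/(1-(G3*G4)*G5)], G6: (144*s^2 + 324*s + 72)/(16*s^4 - 32*s^3 - 52*s^2 + 5*s + 21)
That last expression is T(s); at s = 0 only the constant terms survive, so T(0) = 72/21 = 24/7.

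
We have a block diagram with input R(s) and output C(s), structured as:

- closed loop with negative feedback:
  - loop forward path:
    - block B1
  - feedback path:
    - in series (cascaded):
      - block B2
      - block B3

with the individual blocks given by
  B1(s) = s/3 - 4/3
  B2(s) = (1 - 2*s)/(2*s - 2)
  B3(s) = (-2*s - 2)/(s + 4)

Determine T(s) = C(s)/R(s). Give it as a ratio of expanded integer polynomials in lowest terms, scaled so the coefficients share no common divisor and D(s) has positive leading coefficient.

The answer is (s^3 - s^2 - 16*s + 16)/(2*s^3 - 4*s^2 + 4*s - 8).

Reasoning:
Step 1 - reduce the series chain B2, B3: (2*s^2 + s - 1)/(s^2 + 3*s - 4)
Step 2 - collapse the loop (B1 forward, (B2*B3) return), which is the overall transfer function T(s) = C(s)/R(s) in lowest terms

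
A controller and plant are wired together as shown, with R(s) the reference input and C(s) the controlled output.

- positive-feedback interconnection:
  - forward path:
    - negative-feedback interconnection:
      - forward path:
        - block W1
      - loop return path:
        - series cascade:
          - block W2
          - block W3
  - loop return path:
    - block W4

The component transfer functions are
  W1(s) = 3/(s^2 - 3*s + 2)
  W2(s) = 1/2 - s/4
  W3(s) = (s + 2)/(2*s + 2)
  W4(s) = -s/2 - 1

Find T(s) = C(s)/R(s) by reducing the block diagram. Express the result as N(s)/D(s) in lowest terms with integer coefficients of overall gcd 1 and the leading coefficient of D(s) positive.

[1] series reduction of W2, W3 -> (4 - s^2)/(8*s + 8)
[2] apply the feedback formula to W1, (W2*W3) -> (24*s + 24)/(8*s^3 - 19*s^2 - 8*s + 28)
[3] collapse the loop ([W1/(1+W1*(W2*W3))] forward, W4 return), giving the overall T(s)

Therefore the answer is (24*s + 24)/(8*s^3 - 7*s^2 + 28*s + 52).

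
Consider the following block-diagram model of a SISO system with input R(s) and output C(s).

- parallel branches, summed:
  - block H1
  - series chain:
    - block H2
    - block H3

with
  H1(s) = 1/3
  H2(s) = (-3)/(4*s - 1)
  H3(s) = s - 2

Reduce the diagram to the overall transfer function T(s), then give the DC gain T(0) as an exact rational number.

1. cascade H2, H3 -> (6 - 3*s)/(4*s - 1)
2. sum the parallel branches H1, (H2*H3) -> (17 - 5*s)/(12*s - 3)
The step-2 result is T(s). Setting s = 0: T(0) = 17/(-3) = -17/3.

Final answer: -17/3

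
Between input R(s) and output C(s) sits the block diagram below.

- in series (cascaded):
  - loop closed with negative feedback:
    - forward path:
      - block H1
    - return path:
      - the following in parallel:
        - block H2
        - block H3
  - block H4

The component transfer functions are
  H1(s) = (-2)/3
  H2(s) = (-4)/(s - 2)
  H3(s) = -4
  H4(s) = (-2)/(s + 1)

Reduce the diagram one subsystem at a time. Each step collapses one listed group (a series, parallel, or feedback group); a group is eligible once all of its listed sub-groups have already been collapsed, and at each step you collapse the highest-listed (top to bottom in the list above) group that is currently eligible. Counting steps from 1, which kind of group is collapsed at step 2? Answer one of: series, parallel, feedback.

Answer: feedback

Working:
Step 1 - combine H2, H3 in parallel
Step 2 - feedback reduction of H1, (H2+H3)
Step 3 - series reduction of [H1/(1+H1*(H2+H3))], H4
So the answer for step 2 is feedback.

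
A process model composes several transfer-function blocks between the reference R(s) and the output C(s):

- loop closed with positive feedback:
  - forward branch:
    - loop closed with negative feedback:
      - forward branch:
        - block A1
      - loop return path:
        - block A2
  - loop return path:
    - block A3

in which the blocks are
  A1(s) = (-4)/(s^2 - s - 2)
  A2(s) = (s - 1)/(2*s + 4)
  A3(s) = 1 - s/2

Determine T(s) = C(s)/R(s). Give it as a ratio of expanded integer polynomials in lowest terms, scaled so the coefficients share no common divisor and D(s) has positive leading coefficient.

Reducing step by step:

1. apply the feedback formula to A1, A2: (-4*s - 8)/(s^3 + s^2 - 6*s - 2)
2. feedback reduction of [A1/(1+A1*A2)], A3, which is the overall transfer function T(s) = C(s)/R(s) in lowest terms

Answer: (-4*s - 8)/(s^3 - s^2 - 6*s + 6)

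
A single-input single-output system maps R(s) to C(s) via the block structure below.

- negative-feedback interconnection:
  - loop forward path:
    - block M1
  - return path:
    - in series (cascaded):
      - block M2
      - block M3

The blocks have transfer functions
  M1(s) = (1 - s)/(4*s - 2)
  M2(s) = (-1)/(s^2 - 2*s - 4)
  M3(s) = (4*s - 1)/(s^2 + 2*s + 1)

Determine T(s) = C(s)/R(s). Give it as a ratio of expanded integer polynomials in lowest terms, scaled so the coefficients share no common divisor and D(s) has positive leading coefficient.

Answer: (-s^5 + s^4 + 7*s^3 + 3*s^2 - 6*s - 4)/(4*s^5 - 2*s^4 - 28*s^3 - 22*s^2 - s + 9)

Working:
[1] series reduction of M2, M3 gives (1 - 4*s)/(s^4 - 7*s^2 - 10*s - 4)
[2] reduce the feedback loop with forward M1 and return (M2*M3) - this is the overall T(s), already in the required normalized form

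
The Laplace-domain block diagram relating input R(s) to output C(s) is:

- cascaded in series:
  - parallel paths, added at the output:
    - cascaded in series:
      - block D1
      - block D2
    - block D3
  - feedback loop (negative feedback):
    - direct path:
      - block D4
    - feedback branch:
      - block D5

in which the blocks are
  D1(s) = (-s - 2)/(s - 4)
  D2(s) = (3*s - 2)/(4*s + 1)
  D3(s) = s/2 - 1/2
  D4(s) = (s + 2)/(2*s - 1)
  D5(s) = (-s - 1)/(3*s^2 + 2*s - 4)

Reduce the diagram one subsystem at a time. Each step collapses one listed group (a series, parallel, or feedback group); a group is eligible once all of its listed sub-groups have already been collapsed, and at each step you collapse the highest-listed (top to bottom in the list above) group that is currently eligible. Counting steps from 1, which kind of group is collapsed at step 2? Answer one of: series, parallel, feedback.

[1] cascade D1, D2
[2] reduce the parallel group (D1*D2), D3
[3] apply the feedback formula to D4, D5
[4] series reduction of ((D1*D2)+D3), [D4/(1+D4*D5)]
Step 2 collapses a parallel group.

Answer: parallel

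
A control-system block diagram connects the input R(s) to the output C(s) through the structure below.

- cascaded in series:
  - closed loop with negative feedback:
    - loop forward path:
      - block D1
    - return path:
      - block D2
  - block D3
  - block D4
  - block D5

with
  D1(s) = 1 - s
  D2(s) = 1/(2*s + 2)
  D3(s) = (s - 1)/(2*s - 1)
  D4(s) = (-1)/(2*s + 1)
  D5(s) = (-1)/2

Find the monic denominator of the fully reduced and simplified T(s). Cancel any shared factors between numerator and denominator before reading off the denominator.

Answer: s^3 + 3*s^2 - s/4 - 3/4

Working:
(1) collapse the loop (D1 forward, D2 return) = (2 - 2*s^2)/(s + 3)
(2) reduce the series chain [D1/(1+D1*D2)], D3, D4, D5 = (-s^3 + s^2 + s - 1)/(4*s^3 + 12*s^2 - s - 3)
Step 2 gives the fully reduced T(s), with no common factor left to cancel. The denominator's leading coefficient is 4, so divide each of its coefficients by 4 to get the monic form.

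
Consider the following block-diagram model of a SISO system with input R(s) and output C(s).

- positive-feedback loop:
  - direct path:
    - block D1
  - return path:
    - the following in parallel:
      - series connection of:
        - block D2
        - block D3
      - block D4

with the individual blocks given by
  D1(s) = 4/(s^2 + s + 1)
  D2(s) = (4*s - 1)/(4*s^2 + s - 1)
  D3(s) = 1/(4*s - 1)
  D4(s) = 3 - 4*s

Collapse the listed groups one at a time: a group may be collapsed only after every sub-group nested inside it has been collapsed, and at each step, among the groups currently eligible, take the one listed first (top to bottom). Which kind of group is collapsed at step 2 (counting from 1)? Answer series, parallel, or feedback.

1. cascade D2, D3
2. combine (D2*D3), D4 in parallel
3. apply the feedback formula to D1, ((D2*D3)+D4)
The group at step 2 is a parallel group.

Final answer: parallel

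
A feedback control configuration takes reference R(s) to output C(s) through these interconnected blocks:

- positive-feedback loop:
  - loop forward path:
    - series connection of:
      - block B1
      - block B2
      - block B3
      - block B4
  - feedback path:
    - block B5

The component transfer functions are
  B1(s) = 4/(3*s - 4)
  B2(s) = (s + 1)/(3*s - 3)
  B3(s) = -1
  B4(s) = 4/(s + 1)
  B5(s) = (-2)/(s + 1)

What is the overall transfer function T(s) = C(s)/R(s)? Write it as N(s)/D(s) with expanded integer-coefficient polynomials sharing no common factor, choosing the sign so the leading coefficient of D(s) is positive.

Step 1 - cascade B1, B2, B3, B4; result (-16)/(9*s^2 - 21*s + 12)
Step 2 - apply the feedback formula to (B1*B2*B3*B4), B5: this yields T(s), and no further normalization is needed

Answer: (-16*s - 16)/(9*s^3 - 12*s^2 - 9*s - 20)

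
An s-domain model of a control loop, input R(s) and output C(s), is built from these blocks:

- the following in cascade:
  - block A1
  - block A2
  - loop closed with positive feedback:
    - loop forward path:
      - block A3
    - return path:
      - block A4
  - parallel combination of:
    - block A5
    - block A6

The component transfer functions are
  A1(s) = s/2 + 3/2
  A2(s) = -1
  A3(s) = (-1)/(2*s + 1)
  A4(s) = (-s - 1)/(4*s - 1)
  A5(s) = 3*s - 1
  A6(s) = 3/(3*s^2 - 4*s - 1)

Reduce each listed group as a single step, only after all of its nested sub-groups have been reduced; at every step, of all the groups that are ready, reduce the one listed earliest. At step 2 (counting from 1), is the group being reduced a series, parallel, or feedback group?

[1] close the feedback loop around A3, A4
[2] sum the parallel branches A5, A6
[3] series reduction of A1, A2, [A3/(1-A3*A4)], (A5+A6)
Step 2: parallel.

Final answer: parallel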